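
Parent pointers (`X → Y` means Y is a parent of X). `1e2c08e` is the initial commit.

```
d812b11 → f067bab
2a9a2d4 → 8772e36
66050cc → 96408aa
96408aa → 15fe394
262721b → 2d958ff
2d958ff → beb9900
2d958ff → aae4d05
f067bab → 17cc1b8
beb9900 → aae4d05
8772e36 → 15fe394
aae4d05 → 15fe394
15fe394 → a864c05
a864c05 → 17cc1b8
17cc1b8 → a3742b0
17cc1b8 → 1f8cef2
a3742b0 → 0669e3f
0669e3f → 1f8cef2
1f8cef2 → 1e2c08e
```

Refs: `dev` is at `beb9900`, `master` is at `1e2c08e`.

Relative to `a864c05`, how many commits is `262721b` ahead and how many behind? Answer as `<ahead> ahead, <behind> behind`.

5 ahead, 0 behind

Reachable from 262721b: {0669e3f, 15fe394, 17cc1b8, 1e2c08e, 1f8cef2, 262721b, 2d958ff, a3742b0, a864c05, aae4d05, beb9900}.
Reachable from a864c05: {0669e3f, 17cc1b8, 1e2c08e, 1f8cef2, a3742b0, a864c05}.
Only in 262721b's history (ahead): {15fe394, 262721b, 2d958ff, aae4d05, beb9900} — 5.
Only in a864c05's history (behind): {} — 0.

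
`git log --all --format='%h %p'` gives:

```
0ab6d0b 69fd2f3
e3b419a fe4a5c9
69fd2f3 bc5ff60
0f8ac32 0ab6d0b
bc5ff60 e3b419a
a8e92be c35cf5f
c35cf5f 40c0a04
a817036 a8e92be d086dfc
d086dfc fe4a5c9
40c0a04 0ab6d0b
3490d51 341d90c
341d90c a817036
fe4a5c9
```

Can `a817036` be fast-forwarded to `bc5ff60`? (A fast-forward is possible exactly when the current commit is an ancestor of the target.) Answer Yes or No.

A fast-forward from a817036 to bc5ff60 is possible iff a817036 is an ancestor of bc5ff60.
Ancestors of bc5ff60: {bc5ff60, e3b419a, fe4a5c9}.
a817036 is not among them, so fast-forward is not possible.

No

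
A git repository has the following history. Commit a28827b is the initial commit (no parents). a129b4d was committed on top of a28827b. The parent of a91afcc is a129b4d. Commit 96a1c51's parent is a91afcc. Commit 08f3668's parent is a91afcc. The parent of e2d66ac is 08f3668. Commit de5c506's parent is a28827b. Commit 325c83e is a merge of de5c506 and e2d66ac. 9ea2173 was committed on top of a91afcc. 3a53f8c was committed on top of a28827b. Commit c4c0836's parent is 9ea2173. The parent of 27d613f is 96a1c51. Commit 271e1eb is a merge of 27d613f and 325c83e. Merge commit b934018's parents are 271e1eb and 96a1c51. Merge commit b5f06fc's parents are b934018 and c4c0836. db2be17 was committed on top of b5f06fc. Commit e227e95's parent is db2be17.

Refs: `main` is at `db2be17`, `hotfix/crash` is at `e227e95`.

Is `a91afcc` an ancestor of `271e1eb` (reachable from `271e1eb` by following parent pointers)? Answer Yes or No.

Ancestors of 271e1eb (commits reachable by following parents): {08f3668, 271e1eb, 27d613f, 325c83e, 96a1c51, a129b4d, a28827b, a91afcc, de5c506, e2d66ac}.
a91afcc is in that set, so it is an ancestor of 271e1eb.

Yes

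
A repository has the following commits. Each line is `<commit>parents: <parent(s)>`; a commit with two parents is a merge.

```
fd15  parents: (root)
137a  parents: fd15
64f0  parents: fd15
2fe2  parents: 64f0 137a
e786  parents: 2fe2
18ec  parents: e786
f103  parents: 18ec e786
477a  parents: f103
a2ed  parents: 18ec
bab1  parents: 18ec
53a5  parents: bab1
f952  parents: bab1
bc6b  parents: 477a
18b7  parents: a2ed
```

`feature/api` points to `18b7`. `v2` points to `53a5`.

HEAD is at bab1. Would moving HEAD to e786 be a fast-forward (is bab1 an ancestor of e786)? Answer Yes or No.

No

A fast-forward from bab1 to e786 is possible iff bab1 is an ancestor of e786.
Ancestors of e786: {137a, 2fe2, 64f0, e786, fd15}.
bab1 is not among them, so fast-forward is not possible.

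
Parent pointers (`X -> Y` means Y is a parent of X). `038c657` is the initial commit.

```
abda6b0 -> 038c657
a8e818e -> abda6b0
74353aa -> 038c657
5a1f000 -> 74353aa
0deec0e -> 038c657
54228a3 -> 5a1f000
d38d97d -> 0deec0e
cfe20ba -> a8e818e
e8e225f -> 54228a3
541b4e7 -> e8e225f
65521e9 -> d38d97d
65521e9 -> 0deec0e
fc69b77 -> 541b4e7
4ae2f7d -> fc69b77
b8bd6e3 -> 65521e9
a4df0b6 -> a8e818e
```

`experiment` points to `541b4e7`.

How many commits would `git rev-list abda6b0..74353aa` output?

Reachable from 74353aa: {038c657, 74353aa}.
Reachable from abda6b0: {038c657, abda6b0}.
In 74353aa's history but not abda6b0's: {74353aa} — 1 commit.

1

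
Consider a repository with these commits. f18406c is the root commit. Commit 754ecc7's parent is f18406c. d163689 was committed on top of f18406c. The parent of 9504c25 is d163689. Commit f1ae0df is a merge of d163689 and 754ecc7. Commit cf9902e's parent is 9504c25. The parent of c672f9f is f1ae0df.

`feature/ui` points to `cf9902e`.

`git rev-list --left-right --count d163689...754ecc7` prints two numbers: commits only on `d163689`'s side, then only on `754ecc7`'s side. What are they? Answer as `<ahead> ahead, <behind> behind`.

1 ahead, 1 behind

Reachable from d163689: {d163689, f18406c}.
Reachable from 754ecc7: {754ecc7, f18406c}.
Only in d163689's history (ahead): {d163689} — 1.
Only in 754ecc7's history (behind): {754ecc7} — 1.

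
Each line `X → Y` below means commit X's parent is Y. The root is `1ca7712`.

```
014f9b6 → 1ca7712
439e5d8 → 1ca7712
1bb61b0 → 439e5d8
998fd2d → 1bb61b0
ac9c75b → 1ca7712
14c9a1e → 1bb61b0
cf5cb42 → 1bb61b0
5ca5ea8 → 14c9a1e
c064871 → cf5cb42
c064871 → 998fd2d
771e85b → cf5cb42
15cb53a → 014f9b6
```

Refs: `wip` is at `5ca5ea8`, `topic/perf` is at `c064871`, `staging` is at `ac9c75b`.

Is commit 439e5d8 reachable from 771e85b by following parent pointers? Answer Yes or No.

Yes

Ancestors of 771e85b (commits reachable by following parents): {1bb61b0, 1ca7712, 439e5d8, 771e85b, cf5cb42}.
439e5d8 is in that set, so it is an ancestor of 771e85b.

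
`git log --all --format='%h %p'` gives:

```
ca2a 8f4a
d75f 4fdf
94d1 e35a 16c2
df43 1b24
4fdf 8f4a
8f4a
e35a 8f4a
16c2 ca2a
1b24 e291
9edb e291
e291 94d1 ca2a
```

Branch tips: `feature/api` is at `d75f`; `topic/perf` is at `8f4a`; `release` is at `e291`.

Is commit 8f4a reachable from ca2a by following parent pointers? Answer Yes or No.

Yes

Ancestors of ca2a (commits reachable by following parents): {8f4a, ca2a}.
8f4a is in that set, so it is an ancestor of ca2a.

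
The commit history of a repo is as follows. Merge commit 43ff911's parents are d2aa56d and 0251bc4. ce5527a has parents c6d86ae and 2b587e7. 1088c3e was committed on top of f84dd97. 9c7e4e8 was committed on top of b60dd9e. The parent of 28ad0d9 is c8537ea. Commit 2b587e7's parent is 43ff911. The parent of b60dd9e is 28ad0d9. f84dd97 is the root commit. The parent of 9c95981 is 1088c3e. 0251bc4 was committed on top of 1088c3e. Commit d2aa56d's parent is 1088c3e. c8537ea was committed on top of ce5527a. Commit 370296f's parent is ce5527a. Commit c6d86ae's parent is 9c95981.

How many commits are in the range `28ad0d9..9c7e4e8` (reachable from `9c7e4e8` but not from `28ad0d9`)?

Reachable from 9c7e4e8: {0251bc4, 1088c3e, 28ad0d9, 2b587e7, 43ff911, 9c7e4e8, 9c95981, b60dd9e, c6d86ae, c8537ea, ce5527a, d2aa56d, f84dd97}.
Reachable from 28ad0d9: {0251bc4, 1088c3e, 28ad0d9, 2b587e7, 43ff911, 9c95981, c6d86ae, c8537ea, ce5527a, d2aa56d, f84dd97}.
In 9c7e4e8's history but not 28ad0d9's: {9c7e4e8, b60dd9e} — 2 commits.

2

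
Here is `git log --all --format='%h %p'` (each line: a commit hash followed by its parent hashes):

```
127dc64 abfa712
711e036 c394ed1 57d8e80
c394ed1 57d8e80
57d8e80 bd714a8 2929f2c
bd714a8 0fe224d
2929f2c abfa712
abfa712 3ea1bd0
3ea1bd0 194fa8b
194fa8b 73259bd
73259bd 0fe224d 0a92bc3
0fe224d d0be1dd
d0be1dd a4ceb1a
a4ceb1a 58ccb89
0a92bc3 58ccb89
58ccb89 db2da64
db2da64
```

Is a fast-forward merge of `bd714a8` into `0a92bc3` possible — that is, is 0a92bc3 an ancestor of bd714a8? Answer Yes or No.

No

A fast-forward from 0a92bc3 to bd714a8 is possible iff 0a92bc3 is an ancestor of bd714a8.
Ancestors of bd714a8: {0fe224d, 58ccb89, a4ceb1a, bd714a8, d0be1dd, db2da64}.
0a92bc3 is not among them, so fast-forward is not possible.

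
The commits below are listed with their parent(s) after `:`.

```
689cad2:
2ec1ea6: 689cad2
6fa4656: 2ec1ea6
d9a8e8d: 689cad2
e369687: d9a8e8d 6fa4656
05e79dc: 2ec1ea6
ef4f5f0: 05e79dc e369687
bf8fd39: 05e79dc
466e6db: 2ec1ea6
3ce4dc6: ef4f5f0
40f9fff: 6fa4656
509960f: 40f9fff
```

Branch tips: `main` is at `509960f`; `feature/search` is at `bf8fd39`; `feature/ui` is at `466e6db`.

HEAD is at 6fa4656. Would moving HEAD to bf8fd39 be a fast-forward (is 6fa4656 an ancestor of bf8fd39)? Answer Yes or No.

A fast-forward from 6fa4656 to bf8fd39 is possible iff 6fa4656 is an ancestor of bf8fd39.
Ancestors of bf8fd39: {05e79dc, 2ec1ea6, 689cad2, bf8fd39}.
6fa4656 is not among them, so fast-forward is not possible.

No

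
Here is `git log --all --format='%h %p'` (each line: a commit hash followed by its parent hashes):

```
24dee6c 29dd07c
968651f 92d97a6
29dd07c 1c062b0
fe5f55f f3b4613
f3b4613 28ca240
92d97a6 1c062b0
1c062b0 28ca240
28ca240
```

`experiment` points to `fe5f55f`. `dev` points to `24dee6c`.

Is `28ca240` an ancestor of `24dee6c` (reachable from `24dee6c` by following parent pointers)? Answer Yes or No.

Yes

Ancestors of 24dee6c (commits reachable by following parents): {1c062b0, 24dee6c, 28ca240, 29dd07c}.
28ca240 is in that set, so it is an ancestor of 24dee6c.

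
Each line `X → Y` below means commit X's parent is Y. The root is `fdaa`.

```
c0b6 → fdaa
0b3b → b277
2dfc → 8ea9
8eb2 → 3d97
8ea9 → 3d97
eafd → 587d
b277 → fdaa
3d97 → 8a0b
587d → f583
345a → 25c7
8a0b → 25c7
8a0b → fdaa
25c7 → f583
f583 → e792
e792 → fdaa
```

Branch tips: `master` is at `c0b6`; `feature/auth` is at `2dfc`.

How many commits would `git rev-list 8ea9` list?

7

Walking parent pointers from 8ea9: reachable set = {25c7, 3d97, 8a0b, 8ea9, e792, f583, fdaa}.
That is 7 commits.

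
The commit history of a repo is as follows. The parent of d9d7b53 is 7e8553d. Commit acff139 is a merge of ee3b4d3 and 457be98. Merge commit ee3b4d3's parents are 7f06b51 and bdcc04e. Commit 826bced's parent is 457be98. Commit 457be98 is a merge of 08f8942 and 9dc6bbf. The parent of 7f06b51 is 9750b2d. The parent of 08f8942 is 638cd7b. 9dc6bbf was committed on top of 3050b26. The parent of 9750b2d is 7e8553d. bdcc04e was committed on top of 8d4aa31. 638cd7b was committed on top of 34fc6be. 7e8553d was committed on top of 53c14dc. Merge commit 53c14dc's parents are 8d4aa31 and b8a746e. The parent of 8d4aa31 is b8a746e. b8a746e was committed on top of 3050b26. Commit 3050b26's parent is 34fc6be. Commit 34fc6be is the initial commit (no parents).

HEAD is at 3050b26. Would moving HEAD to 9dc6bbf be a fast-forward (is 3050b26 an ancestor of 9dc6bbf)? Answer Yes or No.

A fast-forward from 3050b26 to 9dc6bbf is possible iff 3050b26 is an ancestor of 9dc6bbf.
Ancestors of 9dc6bbf: {3050b26, 34fc6be, 9dc6bbf}.
3050b26 is among them, so fast-forward is possible.

Yes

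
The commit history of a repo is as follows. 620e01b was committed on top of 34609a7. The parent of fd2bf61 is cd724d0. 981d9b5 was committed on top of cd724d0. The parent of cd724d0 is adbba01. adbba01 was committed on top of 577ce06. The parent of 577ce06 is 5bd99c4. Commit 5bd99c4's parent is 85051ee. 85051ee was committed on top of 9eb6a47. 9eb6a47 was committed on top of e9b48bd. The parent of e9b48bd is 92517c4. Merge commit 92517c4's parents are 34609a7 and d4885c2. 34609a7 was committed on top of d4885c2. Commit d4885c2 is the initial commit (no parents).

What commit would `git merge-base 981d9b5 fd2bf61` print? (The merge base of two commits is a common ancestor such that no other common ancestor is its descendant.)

cd724d0

Ancestors of 981d9b5: {34609a7, 577ce06, 5bd99c4, 85051ee, 92517c4, 981d9b5, 9eb6a47, adbba01, cd724d0, d4885c2, e9b48bd}.
Ancestors of fd2bf61: {34609a7, 577ce06, 5bd99c4, 85051ee, 92517c4, 9eb6a47, adbba01, cd724d0, d4885c2, e9b48bd, fd2bf61}.
Common ancestors: {34609a7, 577ce06, 5bd99c4, 85051ee, 92517c4, 9eb6a47, adbba01, cd724d0, d4885c2, e9b48bd}.
Among these, cd724d0 is not an ancestor of any other common ancestor — it is the merge base.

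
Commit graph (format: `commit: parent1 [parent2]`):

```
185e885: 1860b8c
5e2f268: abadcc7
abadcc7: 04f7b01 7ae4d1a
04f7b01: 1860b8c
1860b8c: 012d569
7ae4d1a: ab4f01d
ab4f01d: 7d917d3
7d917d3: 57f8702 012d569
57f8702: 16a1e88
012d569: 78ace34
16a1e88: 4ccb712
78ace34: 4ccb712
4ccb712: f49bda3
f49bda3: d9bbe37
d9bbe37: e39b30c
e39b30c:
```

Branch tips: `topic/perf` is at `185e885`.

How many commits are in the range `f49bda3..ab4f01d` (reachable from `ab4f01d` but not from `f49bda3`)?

Reachable from ab4f01d: {012d569, 16a1e88, 4ccb712, 57f8702, 78ace34, 7d917d3, ab4f01d, d9bbe37, e39b30c, f49bda3}.
Reachable from f49bda3: {d9bbe37, e39b30c, f49bda3}.
In ab4f01d's history but not f49bda3's: {012d569, 16a1e88, 4ccb712, 57f8702, 78ace34, 7d917d3, ab4f01d} — 7 commits.

7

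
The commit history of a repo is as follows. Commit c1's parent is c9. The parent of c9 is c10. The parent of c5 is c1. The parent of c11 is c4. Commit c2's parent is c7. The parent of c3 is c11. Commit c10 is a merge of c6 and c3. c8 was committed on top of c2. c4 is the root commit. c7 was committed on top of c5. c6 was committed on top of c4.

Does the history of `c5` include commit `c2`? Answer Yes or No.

No

Ancestors of c5: {c1, c10, c11, c3, c4, c5, c6, c9}.
c2 is not in that set, so it is not an ancestor of c5.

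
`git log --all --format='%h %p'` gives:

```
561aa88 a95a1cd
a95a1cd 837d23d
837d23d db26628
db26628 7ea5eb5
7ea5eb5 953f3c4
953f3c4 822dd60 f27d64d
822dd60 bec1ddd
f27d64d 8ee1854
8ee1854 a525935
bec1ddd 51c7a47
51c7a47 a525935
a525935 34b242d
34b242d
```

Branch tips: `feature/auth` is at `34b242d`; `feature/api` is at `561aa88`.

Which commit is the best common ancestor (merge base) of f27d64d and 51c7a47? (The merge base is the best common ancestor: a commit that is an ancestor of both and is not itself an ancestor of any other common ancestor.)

Ancestors of f27d64d: {34b242d, 8ee1854, a525935, f27d64d}.
Ancestors of 51c7a47: {34b242d, 51c7a47, a525935}.
Common ancestors: {34b242d, a525935}.
Among these, a525935 is not an ancestor of any other common ancestor — it is the merge base.

a525935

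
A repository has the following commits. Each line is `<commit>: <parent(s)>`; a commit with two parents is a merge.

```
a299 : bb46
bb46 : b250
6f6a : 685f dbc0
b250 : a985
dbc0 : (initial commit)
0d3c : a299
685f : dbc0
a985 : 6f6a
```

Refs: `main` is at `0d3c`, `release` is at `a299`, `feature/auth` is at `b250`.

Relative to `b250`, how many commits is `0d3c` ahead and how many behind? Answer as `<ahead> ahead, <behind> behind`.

3 ahead, 0 behind

Reachable from 0d3c: {0d3c, 685f, 6f6a, a299, a985, b250, bb46, dbc0}.
Reachable from b250: {685f, 6f6a, a985, b250, dbc0}.
Only in 0d3c's history (ahead): {0d3c, a299, bb46} — 3.
Only in b250's history (behind): {} — 0.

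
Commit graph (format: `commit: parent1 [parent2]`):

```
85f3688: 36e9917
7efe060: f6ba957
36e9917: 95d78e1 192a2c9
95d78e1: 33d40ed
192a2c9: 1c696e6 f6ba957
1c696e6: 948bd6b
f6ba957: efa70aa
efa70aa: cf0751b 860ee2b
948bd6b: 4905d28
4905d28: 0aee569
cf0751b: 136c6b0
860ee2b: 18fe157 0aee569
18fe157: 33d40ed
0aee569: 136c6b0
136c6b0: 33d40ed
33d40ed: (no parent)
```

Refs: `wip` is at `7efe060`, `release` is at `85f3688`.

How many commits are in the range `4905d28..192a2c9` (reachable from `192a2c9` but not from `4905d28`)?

Reachable from 192a2c9: {0aee569, 136c6b0, 18fe157, 192a2c9, 1c696e6, 33d40ed, 4905d28, 860ee2b, 948bd6b, cf0751b, efa70aa, f6ba957}.
Reachable from 4905d28: {0aee569, 136c6b0, 33d40ed, 4905d28}.
In 192a2c9's history but not 4905d28's: {18fe157, 192a2c9, 1c696e6, 860ee2b, 948bd6b, cf0751b, efa70aa, f6ba957} — 8 commits.

8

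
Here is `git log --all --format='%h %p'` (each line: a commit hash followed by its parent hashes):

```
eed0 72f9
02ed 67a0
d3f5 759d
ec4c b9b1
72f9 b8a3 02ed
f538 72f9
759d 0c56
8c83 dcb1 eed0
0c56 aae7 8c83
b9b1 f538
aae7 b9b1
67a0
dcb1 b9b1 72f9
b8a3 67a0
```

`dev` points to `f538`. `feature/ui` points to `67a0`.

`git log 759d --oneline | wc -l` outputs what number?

12

Walking parent pointers from 759d: reachable set = {02ed, 0c56, 67a0, 72f9, 759d, 8c83, aae7, b8a3, b9b1, dcb1, eed0, f538}.
That is 12 commits.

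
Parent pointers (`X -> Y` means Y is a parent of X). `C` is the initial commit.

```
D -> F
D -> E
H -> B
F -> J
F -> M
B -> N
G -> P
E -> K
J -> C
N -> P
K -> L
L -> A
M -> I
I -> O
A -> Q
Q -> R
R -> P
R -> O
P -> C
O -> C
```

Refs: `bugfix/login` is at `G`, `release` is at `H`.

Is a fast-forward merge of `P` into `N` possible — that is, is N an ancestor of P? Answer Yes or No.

A fast-forward from N to P is possible iff N is an ancestor of P.
Ancestors of P: {C, P}.
N is not among them, so fast-forward is not possible.

No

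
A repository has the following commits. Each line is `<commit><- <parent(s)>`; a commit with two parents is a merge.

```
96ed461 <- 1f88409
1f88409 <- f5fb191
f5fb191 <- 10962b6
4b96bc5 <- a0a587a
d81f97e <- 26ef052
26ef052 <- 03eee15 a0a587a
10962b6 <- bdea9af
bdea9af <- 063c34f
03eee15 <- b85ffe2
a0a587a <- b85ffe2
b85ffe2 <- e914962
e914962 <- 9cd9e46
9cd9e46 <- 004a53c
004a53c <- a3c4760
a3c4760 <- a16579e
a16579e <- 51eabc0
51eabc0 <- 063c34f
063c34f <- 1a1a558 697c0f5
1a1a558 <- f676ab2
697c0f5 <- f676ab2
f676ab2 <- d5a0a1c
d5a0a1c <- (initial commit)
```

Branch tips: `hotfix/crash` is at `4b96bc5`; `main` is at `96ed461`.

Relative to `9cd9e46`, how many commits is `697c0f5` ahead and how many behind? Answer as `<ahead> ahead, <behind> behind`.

Reachable from 697c0f5: {697c0f5, d5a0a1c, f676ab2}.
Reachable from 9cd9e46: {004a53c, 063c34f, 1a1a558, 51eabc0, 697c0f5, 9cd9e46, a16579e, a3c4760, d5a0a1c, f676ab2}.
Only in 697c0f5's history (ahead): {} — 0.
Only in 9cd9e46's history (behind): {004a53c, 063c34f, 1a1a558, 51eabc0, 9cd9e46, a16579e, a3c4760} — 7.

0 ahead, 7 behind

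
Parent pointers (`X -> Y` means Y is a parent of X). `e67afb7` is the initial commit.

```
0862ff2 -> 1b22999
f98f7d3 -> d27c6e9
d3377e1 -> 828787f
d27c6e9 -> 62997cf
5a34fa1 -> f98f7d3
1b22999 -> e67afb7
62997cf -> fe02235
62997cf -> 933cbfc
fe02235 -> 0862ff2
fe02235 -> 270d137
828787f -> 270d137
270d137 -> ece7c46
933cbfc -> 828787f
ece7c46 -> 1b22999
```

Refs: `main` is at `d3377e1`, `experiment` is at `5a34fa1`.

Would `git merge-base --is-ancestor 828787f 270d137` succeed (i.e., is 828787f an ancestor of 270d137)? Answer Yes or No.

No

Ancestors of 270d137: {1b22999, 270d137, e67afb7, ece7c46}.
828787f is not in that set, so it is not an ancestor of 270d137.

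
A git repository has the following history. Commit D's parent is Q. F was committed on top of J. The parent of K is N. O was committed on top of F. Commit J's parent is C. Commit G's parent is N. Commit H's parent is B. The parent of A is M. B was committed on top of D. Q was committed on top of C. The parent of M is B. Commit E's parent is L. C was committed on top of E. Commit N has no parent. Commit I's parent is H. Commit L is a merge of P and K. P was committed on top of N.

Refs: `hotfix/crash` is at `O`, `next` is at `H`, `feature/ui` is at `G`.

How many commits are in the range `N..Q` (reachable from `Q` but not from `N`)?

Reachable from Q: {C, E, K, L, N, P, Q}.
Reachable from N: {N}.
In Q's history but not N's: {C, E, K, L, P, Q} — 6 commits.

6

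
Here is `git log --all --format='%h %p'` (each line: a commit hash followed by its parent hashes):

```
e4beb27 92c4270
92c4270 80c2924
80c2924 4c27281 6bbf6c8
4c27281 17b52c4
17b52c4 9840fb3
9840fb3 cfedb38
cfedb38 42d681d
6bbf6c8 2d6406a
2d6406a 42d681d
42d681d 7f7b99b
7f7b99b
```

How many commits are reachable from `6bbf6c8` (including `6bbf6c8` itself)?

Walking parent pointers from 6bbf6c8: reachable set = {2d6406a, 42d681d, 6bbf6c8, 7f7b99b}.
That is 4 commits.

4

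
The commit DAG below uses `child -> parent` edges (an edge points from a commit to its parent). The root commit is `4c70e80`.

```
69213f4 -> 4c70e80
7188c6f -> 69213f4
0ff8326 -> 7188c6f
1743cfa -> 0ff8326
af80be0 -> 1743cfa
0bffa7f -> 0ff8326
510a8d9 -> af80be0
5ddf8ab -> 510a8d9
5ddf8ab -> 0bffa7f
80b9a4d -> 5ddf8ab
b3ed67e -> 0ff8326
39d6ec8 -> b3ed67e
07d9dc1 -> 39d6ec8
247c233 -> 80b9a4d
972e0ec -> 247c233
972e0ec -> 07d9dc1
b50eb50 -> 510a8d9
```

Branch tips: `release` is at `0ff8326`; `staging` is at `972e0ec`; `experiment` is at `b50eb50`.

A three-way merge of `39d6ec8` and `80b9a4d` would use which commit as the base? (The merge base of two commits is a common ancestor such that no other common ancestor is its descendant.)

Ancestors of 39d6ec8: {0ff8326, 39d6ec8, 4c70e80, 69213f4, 7188c6f, b3ed67e}.
Ancestors of 80b9a4d: {0bffa7f, 0ff8326, 1743cfa, 4c70e80, 510a8d9, 5ddf8ab, 69213f4, 7188c6f, 80b9a4d, af80be0}.
Common ancestors: {0ff8326, 4c70e80, 69213f4, 7188c6f}.
Among these, 0ff8326 is not an ancestor of any other common ancestor — it is the merge base.

0ff8326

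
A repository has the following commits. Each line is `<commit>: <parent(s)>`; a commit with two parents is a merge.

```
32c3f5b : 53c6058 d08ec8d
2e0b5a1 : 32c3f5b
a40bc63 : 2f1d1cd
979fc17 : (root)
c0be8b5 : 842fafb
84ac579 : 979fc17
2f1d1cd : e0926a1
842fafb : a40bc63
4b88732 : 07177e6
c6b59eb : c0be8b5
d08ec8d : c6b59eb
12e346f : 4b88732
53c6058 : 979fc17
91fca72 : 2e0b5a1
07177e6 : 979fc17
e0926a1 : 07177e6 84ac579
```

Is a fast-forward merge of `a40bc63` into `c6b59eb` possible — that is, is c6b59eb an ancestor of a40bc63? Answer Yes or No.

A fast-forward from c6b59eb to a40bc63 is possible iff c6b59eb is an ancestor of a40bc63.
Ancestors of a40bc63: {07177e6, 2f1d1cd, 84ac579, 979fc17, a40bc63, e0926a1}.
c6b59eb is not among them, so fast-forward is not possible.

No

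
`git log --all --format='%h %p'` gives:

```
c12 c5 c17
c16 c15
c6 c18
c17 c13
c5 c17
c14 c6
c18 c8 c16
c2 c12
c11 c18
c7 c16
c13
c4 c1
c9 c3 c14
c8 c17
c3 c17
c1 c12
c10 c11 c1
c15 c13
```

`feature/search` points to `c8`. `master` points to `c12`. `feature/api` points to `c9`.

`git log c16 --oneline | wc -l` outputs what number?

3

Walking parent pointers from c16: reachable set = {c13, c15, c16}.
That is 3 commits.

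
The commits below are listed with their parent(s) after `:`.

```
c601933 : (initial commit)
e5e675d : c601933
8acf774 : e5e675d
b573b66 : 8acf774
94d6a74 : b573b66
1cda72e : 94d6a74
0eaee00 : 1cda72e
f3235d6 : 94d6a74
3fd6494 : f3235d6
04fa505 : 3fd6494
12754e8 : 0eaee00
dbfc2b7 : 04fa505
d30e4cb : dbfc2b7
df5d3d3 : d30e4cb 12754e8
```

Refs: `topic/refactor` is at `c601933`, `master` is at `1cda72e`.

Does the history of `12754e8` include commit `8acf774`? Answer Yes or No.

Yes

Ancestors of 12754e8 (commits reachable by following parents): {0eaee00, 12754e8, 1cda72e, 8acf774, 94d6a74, b573b66, c601933, e5e675d}.
8acf774 is in that set, so it is an ancestor of 12754e8.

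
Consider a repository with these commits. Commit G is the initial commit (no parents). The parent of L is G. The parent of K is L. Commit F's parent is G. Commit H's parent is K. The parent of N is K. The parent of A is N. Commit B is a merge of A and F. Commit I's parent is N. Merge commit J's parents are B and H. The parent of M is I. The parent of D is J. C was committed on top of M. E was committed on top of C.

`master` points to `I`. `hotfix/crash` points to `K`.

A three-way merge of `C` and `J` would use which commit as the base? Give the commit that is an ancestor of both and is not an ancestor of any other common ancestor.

Ancestors of C: {C, G, I, K, L, M, N}.
Ancestors of J: {A, B, F, G, H, J, K, L, N}.
Common ancestors: {G, K, L, N}.
Among these, N is not an ancestor of any other common ancestor — it is the merge base.

N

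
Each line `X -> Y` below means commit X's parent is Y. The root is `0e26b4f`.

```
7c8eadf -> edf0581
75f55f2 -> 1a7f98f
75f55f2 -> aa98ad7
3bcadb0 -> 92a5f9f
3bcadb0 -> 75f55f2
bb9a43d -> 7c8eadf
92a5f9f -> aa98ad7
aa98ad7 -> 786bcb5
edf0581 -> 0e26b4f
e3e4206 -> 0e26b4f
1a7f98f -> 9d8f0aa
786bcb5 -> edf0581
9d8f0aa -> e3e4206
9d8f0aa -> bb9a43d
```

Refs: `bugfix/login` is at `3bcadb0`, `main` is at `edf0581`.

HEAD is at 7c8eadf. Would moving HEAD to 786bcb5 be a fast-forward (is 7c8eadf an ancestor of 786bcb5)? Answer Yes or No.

No

A fast-forward from 7c8eadf to 786bcb5 is possible iff 7c8eadf is an ancestor of 786bcb5.
Ancestors of 786bcb5: {0e26b4f, 786bcb5, edf0581}.
7c8eadf is not among them, so fast-forward is not possible.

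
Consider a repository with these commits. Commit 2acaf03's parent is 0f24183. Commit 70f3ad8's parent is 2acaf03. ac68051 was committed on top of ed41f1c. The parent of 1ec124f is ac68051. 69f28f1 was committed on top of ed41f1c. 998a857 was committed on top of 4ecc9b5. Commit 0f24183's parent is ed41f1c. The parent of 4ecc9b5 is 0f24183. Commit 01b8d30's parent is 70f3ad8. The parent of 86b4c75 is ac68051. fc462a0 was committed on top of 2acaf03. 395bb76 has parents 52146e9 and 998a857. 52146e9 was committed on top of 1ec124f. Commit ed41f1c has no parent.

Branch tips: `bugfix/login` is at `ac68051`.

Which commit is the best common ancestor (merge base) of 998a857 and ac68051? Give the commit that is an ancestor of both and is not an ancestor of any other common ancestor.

ed41f1c

Ancestors of 998a857: {0f24183, 4ecc9b5, 998a857, ed41f1c}.
Ancestors of ac68051: {ac68051, ed41f1c}.
Common ancestors: {ed41f1c}.
The only common ancestor is ed41f1c, so it is the merge base.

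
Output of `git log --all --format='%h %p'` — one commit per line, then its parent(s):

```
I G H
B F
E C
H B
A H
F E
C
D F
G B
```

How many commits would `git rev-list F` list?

Walking parent pointers from F: reachable set = {C, E, F}.
That is 3 commits.

3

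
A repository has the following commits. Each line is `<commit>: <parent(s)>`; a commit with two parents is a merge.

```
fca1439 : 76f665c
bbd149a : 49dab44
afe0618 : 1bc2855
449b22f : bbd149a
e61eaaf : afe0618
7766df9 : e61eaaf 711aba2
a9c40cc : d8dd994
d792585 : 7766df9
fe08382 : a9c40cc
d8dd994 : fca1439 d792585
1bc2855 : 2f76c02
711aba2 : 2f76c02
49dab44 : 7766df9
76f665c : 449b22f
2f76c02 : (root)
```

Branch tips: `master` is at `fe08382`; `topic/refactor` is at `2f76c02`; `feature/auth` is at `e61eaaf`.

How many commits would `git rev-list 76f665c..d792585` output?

1

Reachable from d792585: {1bc2855, 2f76c02, 711aba2, 7766df9, afe0618, d792585, e61eaaf}.
Reachable from 76f665c: {1bc2855, 2f76c02, 449b22f, 49dab44, 711aba2, 76f665c, 7766df9, afe0618, bbd149a, e61eaaf}.
In d792585's history but not 76f665c's: {d792585} — 1 commit.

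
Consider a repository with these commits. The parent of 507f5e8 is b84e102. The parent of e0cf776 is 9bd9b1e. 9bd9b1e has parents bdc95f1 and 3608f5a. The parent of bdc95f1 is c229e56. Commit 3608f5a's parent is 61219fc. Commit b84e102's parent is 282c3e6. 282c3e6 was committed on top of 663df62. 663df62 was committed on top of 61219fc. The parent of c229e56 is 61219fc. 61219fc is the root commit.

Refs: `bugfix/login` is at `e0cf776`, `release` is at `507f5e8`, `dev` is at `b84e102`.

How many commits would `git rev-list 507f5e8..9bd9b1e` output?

Reachable from 9bd9b1e: {3608f5a, 61219fc, 9bd9b1e, bdc95f1, c229e56}.
Reachable from 507f5e8: {282c3e6, 507f5e8, 61219fc, 663df62, b84e102}.
In 9bd9b1e's history but not 507f5e8's: {3608f5a, 9bd9b1e, bdc95f1, c229e56} — 4 commits.

4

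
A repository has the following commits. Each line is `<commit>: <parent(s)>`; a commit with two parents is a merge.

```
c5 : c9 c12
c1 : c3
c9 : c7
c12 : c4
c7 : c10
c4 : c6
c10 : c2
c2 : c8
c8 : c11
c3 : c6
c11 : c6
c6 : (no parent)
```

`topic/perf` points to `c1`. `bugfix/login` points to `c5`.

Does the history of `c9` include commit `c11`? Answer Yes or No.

Yes

Ancestors of c9 (commits reachable by following parents): {c10, c11, c2, c6, c7, c8, c9}.
c11 is in that set, so it is an ancestor of c9.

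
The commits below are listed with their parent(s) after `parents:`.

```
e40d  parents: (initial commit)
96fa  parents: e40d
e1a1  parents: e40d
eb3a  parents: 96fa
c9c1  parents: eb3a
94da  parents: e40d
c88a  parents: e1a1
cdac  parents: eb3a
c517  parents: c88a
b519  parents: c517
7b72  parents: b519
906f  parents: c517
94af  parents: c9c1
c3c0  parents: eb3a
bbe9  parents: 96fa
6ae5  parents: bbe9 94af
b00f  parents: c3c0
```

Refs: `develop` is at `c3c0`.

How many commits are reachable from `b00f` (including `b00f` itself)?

5

Walking parent pointers from b00f: reachable set = {96fa, b00f, c3c0, e40d, eb3a}.
That is 5 commits.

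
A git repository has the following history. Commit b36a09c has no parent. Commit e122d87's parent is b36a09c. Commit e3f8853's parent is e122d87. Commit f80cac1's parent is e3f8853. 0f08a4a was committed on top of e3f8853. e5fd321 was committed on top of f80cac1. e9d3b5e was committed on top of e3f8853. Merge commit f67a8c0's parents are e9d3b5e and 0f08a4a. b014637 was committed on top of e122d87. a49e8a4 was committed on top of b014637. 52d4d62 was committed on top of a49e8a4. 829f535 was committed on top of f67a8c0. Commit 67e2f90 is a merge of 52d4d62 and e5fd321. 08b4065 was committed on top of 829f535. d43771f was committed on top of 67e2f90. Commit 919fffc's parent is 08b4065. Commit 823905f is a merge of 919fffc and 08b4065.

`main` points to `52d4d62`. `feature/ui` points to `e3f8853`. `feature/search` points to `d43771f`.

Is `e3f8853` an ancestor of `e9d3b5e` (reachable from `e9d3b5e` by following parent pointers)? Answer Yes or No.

Yes

Ancestors of e9d3b5e (commits reachable by following parents): {b36a09c, e122d87, e3f8853, e9d3b5e}.
e3f8853 is in that set, so it is an ancestor of e9d3b5e.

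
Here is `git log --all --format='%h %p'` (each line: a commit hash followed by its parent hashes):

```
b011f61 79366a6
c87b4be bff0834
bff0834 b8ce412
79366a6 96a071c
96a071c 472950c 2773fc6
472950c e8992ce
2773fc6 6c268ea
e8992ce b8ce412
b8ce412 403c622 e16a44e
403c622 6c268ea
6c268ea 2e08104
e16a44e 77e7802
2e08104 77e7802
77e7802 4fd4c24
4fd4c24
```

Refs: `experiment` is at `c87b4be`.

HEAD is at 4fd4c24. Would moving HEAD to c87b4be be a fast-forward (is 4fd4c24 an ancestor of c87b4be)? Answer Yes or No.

A fast-forward from 4fd4c24 to c87b4be is possible iff 4fd4c24 is an ancestor of c87b4be.
Ancestors of c87b4be: {2e08104, 403c622, 4fd4c24, 6c268ea, 77e7802, b8ce412, bff0834, c87b4be, e16a44e}.
4fd4c24 is among them, so fast-forward is possible.

Yes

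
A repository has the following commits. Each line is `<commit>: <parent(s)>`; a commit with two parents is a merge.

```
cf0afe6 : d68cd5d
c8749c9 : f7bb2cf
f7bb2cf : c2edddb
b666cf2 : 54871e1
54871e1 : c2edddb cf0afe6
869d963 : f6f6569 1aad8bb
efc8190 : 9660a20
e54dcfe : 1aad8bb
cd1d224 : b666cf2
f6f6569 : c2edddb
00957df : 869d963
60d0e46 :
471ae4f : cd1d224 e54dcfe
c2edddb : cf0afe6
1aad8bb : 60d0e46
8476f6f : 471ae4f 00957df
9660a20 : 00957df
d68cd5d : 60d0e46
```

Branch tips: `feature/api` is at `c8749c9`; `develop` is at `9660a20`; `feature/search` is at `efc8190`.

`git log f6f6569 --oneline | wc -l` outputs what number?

Walking parent pointers from f6f6569: reachable set = {60d0e46, c2edddb, cf0afe6, d68cd5d, f6f6569}.
That is 5 commits.

5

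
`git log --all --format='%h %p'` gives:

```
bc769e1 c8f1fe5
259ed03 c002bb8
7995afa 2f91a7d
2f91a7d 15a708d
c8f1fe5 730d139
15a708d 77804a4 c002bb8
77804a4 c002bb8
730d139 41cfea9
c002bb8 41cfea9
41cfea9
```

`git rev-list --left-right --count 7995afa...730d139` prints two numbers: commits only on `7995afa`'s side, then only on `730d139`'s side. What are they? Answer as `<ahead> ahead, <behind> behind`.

Reachable from 7995afa: {15a708d, 2f91a7d, 41cfea9, 77804a4, 7995afa, c002bb8}.
Reachable from 730d139: {41cfea9, 730d139}.
Only in 7995afa's history (ahead): {15a708d, 2f91a7d, 77804a4, 7995afa, c002bb8} — 5.
Only in 730d139's history (behind): {730d139} — 1.

5 ahead, 1 behind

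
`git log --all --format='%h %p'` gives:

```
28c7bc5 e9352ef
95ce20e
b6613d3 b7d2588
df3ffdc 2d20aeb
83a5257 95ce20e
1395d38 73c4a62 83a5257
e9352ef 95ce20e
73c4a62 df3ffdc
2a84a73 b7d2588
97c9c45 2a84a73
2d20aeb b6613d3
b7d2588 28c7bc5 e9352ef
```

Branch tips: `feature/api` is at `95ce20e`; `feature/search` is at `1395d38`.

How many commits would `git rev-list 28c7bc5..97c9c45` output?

3

Reachable from 97c9c45: {28c7bc5, 2a84a73, 95ce20e, 97c9c45, b7d2588, e9352ef}.
Reachable from 28c7bc5: {28c7bc5, 95ce20e, e9352ef}.
In 97c9c45's history but not 28c7bc5's: {2a84a73, 97c9c45, b7d2588} — 3 commits.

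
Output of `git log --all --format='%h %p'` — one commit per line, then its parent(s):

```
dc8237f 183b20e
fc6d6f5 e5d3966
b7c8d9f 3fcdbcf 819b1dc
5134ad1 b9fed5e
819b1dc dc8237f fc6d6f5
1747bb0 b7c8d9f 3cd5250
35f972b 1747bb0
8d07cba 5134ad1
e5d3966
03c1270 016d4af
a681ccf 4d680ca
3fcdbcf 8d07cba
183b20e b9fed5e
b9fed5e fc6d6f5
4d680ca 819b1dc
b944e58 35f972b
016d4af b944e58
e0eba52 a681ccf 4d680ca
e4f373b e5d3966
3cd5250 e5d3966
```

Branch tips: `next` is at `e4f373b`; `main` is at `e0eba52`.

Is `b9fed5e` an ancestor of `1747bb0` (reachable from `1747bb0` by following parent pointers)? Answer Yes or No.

Ancestors of 1747bb0 (commits reachable by following parents): {1747bb0, 183b20e, 3cd5250, 3fcdbcf, 5134ad1, 819b1dc, 8d07cba, b7c8d9f, b9fed5e, dc8237f, e5d3966, fc6d6f5}.
b9fed5e is in that set, so it is an ancestor of 1747bb0.

Yes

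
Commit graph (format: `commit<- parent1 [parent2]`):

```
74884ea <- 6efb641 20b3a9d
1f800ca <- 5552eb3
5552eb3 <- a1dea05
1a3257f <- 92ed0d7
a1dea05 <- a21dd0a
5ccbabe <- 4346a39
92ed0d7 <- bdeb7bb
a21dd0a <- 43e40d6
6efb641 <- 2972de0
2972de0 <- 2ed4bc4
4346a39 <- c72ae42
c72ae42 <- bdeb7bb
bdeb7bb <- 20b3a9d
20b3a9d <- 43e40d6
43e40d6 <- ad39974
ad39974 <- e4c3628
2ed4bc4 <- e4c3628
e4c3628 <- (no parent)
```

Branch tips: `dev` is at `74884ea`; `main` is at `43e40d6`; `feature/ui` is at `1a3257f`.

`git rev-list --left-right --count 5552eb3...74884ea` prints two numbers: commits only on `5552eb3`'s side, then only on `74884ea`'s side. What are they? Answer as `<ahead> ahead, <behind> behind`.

Reachable from 5552eb3: {43e40d6, 5552eb3, a1dea05, a21dd0a, ad39974, e4c3628}.
Reachable from 74884ea: {20b3a9d, 2972de0, 2ed4bc4, 43e40d6, 6efb641, 74884ea, ad39974, e4c3628}.
Only in 5552eb3's history (ahead): {5552eb3, a1dea05, a21dd0a} — 3.
Only in 74884ea's history (behind): {20b3a9d, 2972de0, 2ed4bc4, 6efb641, 74884ea} — 5.

3 ahead, 5 behind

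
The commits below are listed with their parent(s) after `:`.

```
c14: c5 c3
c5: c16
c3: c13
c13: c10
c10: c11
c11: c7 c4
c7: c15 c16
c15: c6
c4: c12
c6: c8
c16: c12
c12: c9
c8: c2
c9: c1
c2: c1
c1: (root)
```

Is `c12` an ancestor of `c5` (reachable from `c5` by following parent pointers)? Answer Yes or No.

Ancestors of c5 (commits reachable by following parents): {c1, c12, c16, c5, c9}.
c12 is in that set, so it is an ancestor of c5.

Yes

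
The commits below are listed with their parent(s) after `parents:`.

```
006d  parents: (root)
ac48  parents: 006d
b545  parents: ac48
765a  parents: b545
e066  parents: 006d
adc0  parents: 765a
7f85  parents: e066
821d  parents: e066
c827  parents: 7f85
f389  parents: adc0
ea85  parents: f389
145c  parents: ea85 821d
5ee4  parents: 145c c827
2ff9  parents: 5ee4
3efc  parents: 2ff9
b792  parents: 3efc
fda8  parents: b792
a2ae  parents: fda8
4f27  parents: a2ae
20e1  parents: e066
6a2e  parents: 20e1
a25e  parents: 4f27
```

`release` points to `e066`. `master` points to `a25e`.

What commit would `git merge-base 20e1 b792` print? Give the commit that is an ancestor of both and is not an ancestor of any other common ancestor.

Ancestors of 20e1: {006d, 20e1, e066}.
Ancestors of b792: {006d, 145c, 2ff9, 3efc, 5ee4, 765a, 7f85, 821d, ac48, adc0, b545, b792, c827, e066, ea85, f389}.
Common ancestors: {006d, e066}.
Among these, e066 is not an ancestor of any other common ancestor — it is the merge base.

e066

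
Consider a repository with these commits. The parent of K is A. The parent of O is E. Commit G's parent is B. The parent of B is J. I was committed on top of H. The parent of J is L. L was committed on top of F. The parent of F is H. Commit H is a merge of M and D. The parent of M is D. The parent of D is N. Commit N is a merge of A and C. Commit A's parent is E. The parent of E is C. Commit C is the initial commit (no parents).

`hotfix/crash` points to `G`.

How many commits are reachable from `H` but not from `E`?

5

Reachable from H: {A, C, D, E, H, M, N}.
Reachable from E: {C, E}.
In H's history but not E's: {A, D, H, M, N} — 5 commits.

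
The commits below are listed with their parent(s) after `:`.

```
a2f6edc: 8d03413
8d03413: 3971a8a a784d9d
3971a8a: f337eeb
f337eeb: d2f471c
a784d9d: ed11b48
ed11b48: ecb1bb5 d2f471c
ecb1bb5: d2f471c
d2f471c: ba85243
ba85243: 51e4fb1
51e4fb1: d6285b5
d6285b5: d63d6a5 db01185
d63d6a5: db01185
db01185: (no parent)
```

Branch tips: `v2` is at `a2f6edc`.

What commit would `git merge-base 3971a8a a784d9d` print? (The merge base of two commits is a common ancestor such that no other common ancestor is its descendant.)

Ancestors of 3971a8a: {3971a8a, 51e4fb1, ba85243, d2f471c, d6285b5, d63d6a5, db01185, f337eeb}.
Ancestors of a784d9d: {51e4fb1, a784d9d, ba85243, d2f471c, d6285b5, d63d6a5, db01185, ecb1bb5, ed11b48}.
Common ancestors: {51e4fb1, ba85243, d2f471c, d6285b5, d63d6a5, db01185}.
Among these, d2f471c is not an ancestor of any other common ancestor — it is the merge base.

d2f471c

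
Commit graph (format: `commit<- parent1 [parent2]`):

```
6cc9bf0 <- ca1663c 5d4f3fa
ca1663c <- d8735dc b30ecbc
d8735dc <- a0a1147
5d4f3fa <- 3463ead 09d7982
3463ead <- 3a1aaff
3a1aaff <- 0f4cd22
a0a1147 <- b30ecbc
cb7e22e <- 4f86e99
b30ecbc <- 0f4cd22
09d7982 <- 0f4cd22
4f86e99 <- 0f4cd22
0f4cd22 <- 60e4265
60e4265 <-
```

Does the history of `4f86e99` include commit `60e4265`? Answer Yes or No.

Yes

Ancestors of 4f86e99 (commits reachable by following parents): {0f4cd22, 4f86e99, 60e4265}.
60e4265 is in that set, so it is an ancestor of 4f86e99.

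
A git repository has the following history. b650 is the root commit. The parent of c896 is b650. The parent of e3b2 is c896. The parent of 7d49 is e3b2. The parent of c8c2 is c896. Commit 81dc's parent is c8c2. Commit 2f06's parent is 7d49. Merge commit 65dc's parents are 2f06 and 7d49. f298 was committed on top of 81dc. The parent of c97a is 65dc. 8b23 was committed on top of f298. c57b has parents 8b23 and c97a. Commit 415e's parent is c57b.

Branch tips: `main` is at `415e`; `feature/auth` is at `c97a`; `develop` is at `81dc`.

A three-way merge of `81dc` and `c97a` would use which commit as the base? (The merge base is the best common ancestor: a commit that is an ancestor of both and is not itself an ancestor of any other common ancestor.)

Ancestors of 81dc: {81dc, b650, c896, c8c2}.
Ancestors of c97a: {2f06, 65dc, 7d49, b650, c896, c97a, e3b2}.
Common ancestors: {b650, c896}.
Among these, c896 is not an ancestor of any other common ancestor — it is the merge base.

c896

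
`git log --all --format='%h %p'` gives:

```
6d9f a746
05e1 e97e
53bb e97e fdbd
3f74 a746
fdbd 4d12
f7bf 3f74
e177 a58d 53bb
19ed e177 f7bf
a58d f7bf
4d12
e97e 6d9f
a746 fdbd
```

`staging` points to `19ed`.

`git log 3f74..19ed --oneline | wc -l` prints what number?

Reachable from 19ed: {19ed, 3f74, 4d12, 53bb, 6d9f, a58d, a746, e177, e97e, f7bf, fdbd}.
Reachable from 3f74: {3f74, 4d12, a746, fdbd}.
In 19ed's history but not 3f74's: {19ed, 53bb, 6d9f, a58d, e177, e97e, f7bf} — 7 commits.

7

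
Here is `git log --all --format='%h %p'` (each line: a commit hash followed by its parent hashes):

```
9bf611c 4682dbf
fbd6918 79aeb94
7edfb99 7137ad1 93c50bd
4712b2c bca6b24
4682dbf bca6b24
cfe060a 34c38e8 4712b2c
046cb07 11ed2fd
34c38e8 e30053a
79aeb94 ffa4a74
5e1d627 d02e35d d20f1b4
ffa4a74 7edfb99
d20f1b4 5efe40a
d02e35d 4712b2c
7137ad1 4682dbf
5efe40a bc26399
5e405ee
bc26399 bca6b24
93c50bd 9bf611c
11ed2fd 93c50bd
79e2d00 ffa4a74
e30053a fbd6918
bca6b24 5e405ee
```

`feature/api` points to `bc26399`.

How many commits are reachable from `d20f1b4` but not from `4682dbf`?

3

Reachable from d20f1b4: {5e405ee, 5efe40a, bc26399, bca6b24, d20f1b4}.
Reachable from 4682dbf: {4682dbf, 5e405ee, bca6b24}.
In d20f1b4's history but not 4682dbf's: {5efe40a, bc26399, d20f1b4} — 3 commits.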